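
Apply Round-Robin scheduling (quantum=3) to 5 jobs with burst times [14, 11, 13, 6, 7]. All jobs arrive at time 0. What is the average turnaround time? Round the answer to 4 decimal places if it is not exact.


Time quantum = 3
Execution trace:
  J1 runs 3 units, time = 3
  J2 runs 3 units, time = 6
  J3 runs 3 units, time = 9
  J4 runs 3 units, time = 12
  J5 runs 3 units, time = 15
  J1 runs 3 units, time = 18
  J2 runs 3 units, time = 21
  J3 runs 3 units, time = 24
  J4 runs 3 units, time = 27
  J5 runs 3 units, time = 30
  J1 runs 3 units, time = 33
  J2 runs 3 units, time = 36
  J3 runs 3 units, time = 39
  J5 runs 1 units, time = 40
  J1 runs 3 units, time = 43
  J2 runs 2 units, time = 45
  J3 runs 3 units, time = 48
  J1 runs 2 units, time = 50
  J3 runs 1 units, time = 51
Finish times: [50, 45, 51, 27, 40]
Average turnaround = 213/5 = 42.6

42.6


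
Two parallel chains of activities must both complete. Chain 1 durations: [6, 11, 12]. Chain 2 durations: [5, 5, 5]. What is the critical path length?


Path A total = 6 + 11 + 12 = 29
Path B total = 5 + 5 + 5 = 15
Critical path = longest path = max(29, 15) = 29

29


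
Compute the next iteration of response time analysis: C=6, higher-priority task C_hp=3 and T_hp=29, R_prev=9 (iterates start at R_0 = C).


R_next = C + ceil(R_prev / T_hp) * C_hp
ceil(9 / 29) = ceil(0.3103) = 1
Interference = 1 * 3 = 3
R_next = 6 + 3 = 9
R_next = R_prev, so the iteration has converged (response time = 9).

9


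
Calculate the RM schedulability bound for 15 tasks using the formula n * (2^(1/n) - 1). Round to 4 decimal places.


Compute 2^(1/15) = 1.0472941228
Subtract 1: 1.0472941228 - 1 = 0.0472941228
Multiply by n: 15 * 0.0472941228 = 0.7094118420
Round to 4 dp: 0.7094

0.7094


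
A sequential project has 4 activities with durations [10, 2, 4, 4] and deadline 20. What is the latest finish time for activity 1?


LF(activity 1) = deadline - sum of successor durations
Successors: activities 2 through 4 with durations [2, 4, 4]
Sum of successor durations = 10
LF = 20 - 10 = 10

10


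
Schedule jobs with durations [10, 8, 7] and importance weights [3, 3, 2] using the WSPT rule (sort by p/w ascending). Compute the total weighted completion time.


Compute p/w ratios and sort ascending (WSPT): [(8, 3), (10, 3), (7, 2)]
Compute weighted completion times:
  Job (p=8,w=3): C=8, w*C=3*8=24
  Job (p=10,w=3): C=18, w*C=3*18=54
  Job (p=7,w=2): C=25, w*C=2*25=50
Total weighted completion time = 128

128


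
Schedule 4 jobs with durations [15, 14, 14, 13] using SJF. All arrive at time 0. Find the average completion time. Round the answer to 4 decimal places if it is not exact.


SJF order (ascending): [13, 14, 14, 15]
Completion times:
  Job 1: burst=13, C=13
  Job 2: burst=14, C=27
  Job 3: burst=14, C=41
  Job 4: burst=15, C=56
Average completion = 137/4 = 34.25

34.25


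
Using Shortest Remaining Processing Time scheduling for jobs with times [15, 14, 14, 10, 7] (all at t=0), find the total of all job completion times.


Since all jobs arrive at t=0, SRPT equals SPT ordering.
SPT order: [7, 10, 14, 14, 15]
Completion times:
  Job 1: p=7, C=7
  Job 2: p=10, C=17
  Job 3: p=14, C=31
  Job 4: p=14, C=45
  Job 5: p=15, C=60
Total completion time = 7 + 17 + 31 + 45 + 60 = 160

160


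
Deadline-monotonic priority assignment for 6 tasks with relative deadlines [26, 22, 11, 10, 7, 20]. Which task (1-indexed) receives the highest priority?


Sort tasks by relative deadline (ascending):
  Task 5: deadline = 7
  Task 4: deadline = 10
  Task 3: deadline = 11
  Task 6: deadline = 20
  Task 2: deadline = 22
  Task 1: deadline = 26
Priority order (highest first): [5, 4, 3, 6, 2, 1]
Highest priority task = 5

5


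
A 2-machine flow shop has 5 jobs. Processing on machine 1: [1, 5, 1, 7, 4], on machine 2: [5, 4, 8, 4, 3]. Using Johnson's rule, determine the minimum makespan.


Apply Johnson's rule:
  Group 1 (a <= b): [(1, 1, 5), (3, 1, 8)]
  Group 2 (a > b): [(2, 5, 4), (4, 7, 4), (5, 4, 3)]
Optimal job order: [1, 3, 2, 4, 5]
Schedule:
  Job 1: M1 done at 1, M2 done at 6
  Job 3: M1 done at 2, M2 done at 14
  Job 2: M1 done at 7, M2 done at 18
  Job 4: M1 done at 14, M2 done at 22
  Job 5: M1 done at 18, M2 done at 25
Makespan = 25

25


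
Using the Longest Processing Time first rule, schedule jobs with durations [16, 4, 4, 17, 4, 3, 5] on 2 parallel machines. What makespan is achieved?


Sort jobs in decreasing order (LPT): [17, 16, 5, 4, 4, 4, 3]
Assign each job to the least loaded machine:
  Machine 1: jobs [17, 4, 4, 3], load = 28
  Machine 2: jobs [16, 5, 4], load = 25
Makespan = max load = 28

28


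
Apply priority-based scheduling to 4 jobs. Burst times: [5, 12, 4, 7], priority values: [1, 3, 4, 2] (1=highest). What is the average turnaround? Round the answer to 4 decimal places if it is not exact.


Sort by priority (ascending = highest first):
Order: [(1, 5), (2, 7), (3, 12), (4, 4)]
Completion times:
  Priority 1, burst=5, C=5
  Priority 2, burst=7, C=12
  Priority 3, burst=12, C=24
  Priority 4, burst=4, C=28
Average turnaround = 69/4 = 17.25

17.25


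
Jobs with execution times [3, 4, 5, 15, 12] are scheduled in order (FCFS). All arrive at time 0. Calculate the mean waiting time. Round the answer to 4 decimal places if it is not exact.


FCFS order (as given): [3, 4, 5, 15, 12]
Waiting times:
  Job 1: wait = 0
  Job 2: wait = 3
  Job 3: wait = 7
  Job 4: wait = 12
  Job 5: wait = 27
Sum of waiting times = 49
Average waiting time = 49/5 = 9.8

9.8


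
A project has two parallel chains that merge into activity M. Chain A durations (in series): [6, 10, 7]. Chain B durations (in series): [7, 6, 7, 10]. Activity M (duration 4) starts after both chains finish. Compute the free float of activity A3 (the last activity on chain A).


ES(A3) = sum of predecessors on chain A = 16
EF(A3) = ES + duration = 16 + 7 = 23
Successor of A3 is M. ES(M) = max(sum(A), sum(B)) = max(23, 30) = 30
Free float = ES(successor) - EF(current) = 30 - 23 = 7

7


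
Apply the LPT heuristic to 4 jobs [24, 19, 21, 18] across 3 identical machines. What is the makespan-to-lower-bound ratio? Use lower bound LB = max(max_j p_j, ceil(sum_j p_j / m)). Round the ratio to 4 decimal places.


LPT order: [24, 21, 19, 18]
Machine loads after assignment: [24, 21, 37]
LPT makespan = 37
Lower bound = max(max_job, ceil(total/3)) = max(24, 28) = 28
Ratio = 37 / 28 = 1.3214

1.3214


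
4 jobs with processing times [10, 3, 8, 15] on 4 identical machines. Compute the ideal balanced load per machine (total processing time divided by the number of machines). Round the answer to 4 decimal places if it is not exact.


Total processing time = 10 + 3 + 8 + 15 = 36
Number of machines = 4
Ideal balanced load = 36 / 4 = 9.0

9.0


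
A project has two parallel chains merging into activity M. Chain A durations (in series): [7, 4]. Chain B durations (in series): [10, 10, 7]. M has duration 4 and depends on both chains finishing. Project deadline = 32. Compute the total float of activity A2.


Forward pass: ES(A2) = sum of predecessors on chain A = 7
EF = ES + duration = 7 + 4 = 11
Backward pass: LF(M) = deadline = 32; LS(M) = 32 - 4 = 28
LF(A2) = LS(M) - sum(successors on chain A) = 28 - 0 = 28
LS = LF - duration = 28 - 4 = 24
Total float = LS - ES = 24 - 7 = 17

17


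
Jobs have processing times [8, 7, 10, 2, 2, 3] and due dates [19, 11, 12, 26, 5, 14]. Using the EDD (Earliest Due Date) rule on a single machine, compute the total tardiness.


Sort by due date (EDD order): [(2, 5), (7, 11), (10, 12), (3, 14), (8, 19), (2, 26)]
Compute completion times and tardiness:
  Job 1: p=2, d=5, C=2, tardiness=max(0,2-5)=0
  Job 2: p=7, d=11, C=9, tardiness=max(0,9-11)=0
  Job 3: p=10, d=12, C=19, tardiness=max(0,19-12)=7
  Job 4: p=3, d=14, C=22, tardiness=max(0,22-14)=8
  Job 5: p=8, d=19, C=30, tardiness=max(0,30-19)=11
  Job 6: p=2, d=26, C=32, tardiness=max(0,32-26)=6
Total tardiness = 32

32


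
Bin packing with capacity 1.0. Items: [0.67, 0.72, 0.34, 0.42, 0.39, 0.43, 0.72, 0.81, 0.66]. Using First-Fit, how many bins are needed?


Place items sequentially using First-Fit:
  Item 0.67 -> new Bin 1
  Item 0.72 -> new Bin 2
  Item 0.34 -> new Bin 3
  Item 0.42 -> Bin 3 (now 0.76)
  Item 0.39 -> new Bin 4
  Item 0.43 -> Bin 4 (now 0.82)
  Item 0.72 -> new Bin 5
  Item 0.81 -> new Bin 6
  Item 0.66 -> new Bin 7
Total bins used = 7

7


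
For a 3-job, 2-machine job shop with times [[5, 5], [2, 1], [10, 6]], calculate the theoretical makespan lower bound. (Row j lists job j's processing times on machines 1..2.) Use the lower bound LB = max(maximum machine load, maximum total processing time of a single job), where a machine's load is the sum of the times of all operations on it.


Machine loads:
  Machine 1: 5 + 2 + 10 = 17
  Machine 2: 5 + 1 + 6 = 12
Max machine load = 17
Job totals:
  Job 1: 10
  Job 2: 3
  Job 3: 16
Max job total = 16
Lower bound = max(17, 16) = 17

17


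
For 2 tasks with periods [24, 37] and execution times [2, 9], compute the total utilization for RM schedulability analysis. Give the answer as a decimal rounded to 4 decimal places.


Compute individual utilizations (exact fractions):
  Task 1: C/T = 2/24 = 1/12 (approx. 0.0833)
  Task 2: C/T = 9/37 (approx. 0.2432)
Total utilization U = 1/12 + 9/37 = 145/444
Rounded to 4 decimal places: U = 0.3266
RM (Liu & Layland) bound for 2 tasks = 0.828427; compare with U = 145/444 (approx. 0.326577)
U <= bound, so schedulable by RM sufficient condition.

0.3266


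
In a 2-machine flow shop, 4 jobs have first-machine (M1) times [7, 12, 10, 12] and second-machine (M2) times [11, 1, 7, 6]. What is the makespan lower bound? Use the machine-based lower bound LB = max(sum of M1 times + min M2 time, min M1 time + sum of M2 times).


LB1 = sum(M1 times) + min(M2 times) = 41 + 1 = 42
LB2 = min(M1 times) + sum(M2 times) = 7 + 25 = 32
Lower bound = max(LB1, LB2) = max(42, 32) = 42

42


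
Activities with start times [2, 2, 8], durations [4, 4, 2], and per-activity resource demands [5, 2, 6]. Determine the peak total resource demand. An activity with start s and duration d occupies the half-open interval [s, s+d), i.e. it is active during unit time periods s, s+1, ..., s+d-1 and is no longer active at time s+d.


Each activity i is active on [start_i, start_i + duration_i).
Compute total resource usage per time slot:
  t=0: active resources = [], total = 0
  t=1: active resources = [], total = 0
  t=2: active resources = [5, 2], total = 7
  t=3: active resources = [5, 2], total = 7
  t=4: active resources = [5, 2], total = 7
  t=5: active resources = [5, 2], total = 7
  t=6: active resources = [], total = 0
  t=7: active resources = [], total = 0
  t=8: active resources = [6], total = 6
  t=9: active resources = [6], total = 6
Peak resource demand = 7

7


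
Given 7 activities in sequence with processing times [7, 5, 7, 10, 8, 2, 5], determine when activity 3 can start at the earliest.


Activity 3 starts after activities 1 through 2 complete.
Predecessor durations: [7, 5]
ES = 7 + 5 = 12

12


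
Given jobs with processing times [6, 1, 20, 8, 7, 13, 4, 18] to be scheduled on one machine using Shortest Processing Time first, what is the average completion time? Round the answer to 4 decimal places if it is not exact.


Sort jobs by processing time (SPT order): [1, 4, 6, 7, 8, 13, 18, 20]
Compute completion times sequentially:
  Job 1: processing = 1, completes at 1
  Job 2: processing = 4, completes at 5
  Job 3: processing = 6, completes at 11
  Job 4: processing = 7, completes at 18
  Job 5: processing = 8, completes at 26
  Job 6: processing = 13, completes at 39
  Job 7: processing = 18, completes at 57
  Job 8: processing = 20, completes at 77
Sum of completion times = 234
Average completion time = 234/8 = 29.25

29.25


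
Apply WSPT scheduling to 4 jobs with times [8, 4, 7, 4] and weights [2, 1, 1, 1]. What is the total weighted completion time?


Compute p/w ratios and sort ascending (WSPT): [(8, 2), (4, 1), (4, 1), (7, 1)]
Compute weighted completion times:
  Job (p=8,w=2): C=8, w*C=2*8=16
  Job (p=4,w=1): C=12, w*C=1*12=12
  Job (p=4,w=1): C=16, w*C=1*16=16
  Job (p=7,w=1): C=23, w*C=1*23=23
Total weighted completion time = 67

67


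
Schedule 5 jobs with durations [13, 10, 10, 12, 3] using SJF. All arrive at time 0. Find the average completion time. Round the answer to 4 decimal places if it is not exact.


SJF order (ascending): [3, 10, 10, 12, 13]
Completion times:
  Job 1: burst=3, C=3
  Job 2: burst=10, C=13
  Job 3: burst=10, C=23
  Job 4: burst=12, C=35
  Job 5: burst=13, C=48
Average completion = 122/5 = 24.4

24.4


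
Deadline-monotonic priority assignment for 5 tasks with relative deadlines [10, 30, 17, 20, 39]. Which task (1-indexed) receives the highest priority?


Sort tasks by relative deadline (ascending):
  Task 1: deadline = 10
  Task 3: deadline = 17
  Task 4: deadline = 20
  Task 2: deadline = 30
  Task 5: deadline = 39
Priority order (highest first): [1, 3, 4, 2, 5]
Highest priority task = 1

1


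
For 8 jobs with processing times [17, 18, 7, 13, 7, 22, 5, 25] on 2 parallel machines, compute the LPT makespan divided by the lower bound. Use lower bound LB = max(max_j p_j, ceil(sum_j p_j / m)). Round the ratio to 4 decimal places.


LPT order: [25, 22, 18, 17, 13, 7, 7, 5]
Machine loads after assignment: [56, 58]
LPT makespan = 58
Lower bound = max(max_job, ceil(total/2)) = max(25, 57) = 57
Ratio = 58 / 57 = 1.0175

1.0175


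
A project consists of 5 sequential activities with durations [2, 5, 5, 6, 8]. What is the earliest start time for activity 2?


Activity 2 starts after activities 1 through 1 complete.
Predecessor durations: [2]
ES = 2 = 2

2


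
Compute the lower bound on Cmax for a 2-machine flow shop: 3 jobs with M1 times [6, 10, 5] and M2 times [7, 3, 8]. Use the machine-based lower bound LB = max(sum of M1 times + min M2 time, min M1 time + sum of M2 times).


LB1 = sum(M1 times) + min(M2 times) = 21 + 3 = 24
LB2 = min(M1 times) + sum(M2 times) = 5 + 18 = 23
Lower bound = max(LB1, LB2) = max(24, 23) = 24

24


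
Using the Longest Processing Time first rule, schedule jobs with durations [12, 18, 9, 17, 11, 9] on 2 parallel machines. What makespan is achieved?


Sort jobs in decreasing order (LPT): [18, 17, 12, 11, 9, 9]
Assign each job to the least loaded machine:
  Machine 1: jobs [18, 11, 9], load = 38
  Machine 2: jobs [17, 12, 9], load = 38
Makespan = max load = 38

38


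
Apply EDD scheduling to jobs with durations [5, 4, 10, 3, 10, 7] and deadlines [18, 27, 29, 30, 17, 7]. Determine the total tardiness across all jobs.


Sort by due date (EDD order): [(7, 7), (10, 17), (5, 18), (4, 27), (10, 29), (3, 30)]
Compute completion times and tardiness:
  Job 1: p=7, d=7, C=7, tardiness=max(0,7-7)=0
  Job 2: p=10, d=17, C=17, tardiness=max(0,17-17)=0
  Job 3: p=5, d=18, C=22, tardiness=max(0,22-18)=4
  Job 4: p=4, d=27, C=26, tardiness=max(0,26-27)=0
  Job 5: p=10, d=29, C=36, tardiness=max(0,36-29)=7
  Job 6: p=3, d=30, C=39, tardiness=max(0,39-30)=9
Total tardiness = 20

20


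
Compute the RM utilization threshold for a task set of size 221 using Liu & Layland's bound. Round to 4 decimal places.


Compute 2^(1/221) = 1.0031413363
Subtract 1: 1.0031413363 - 1 = 0.0031413363
Multiply by n: 221 * 0.0031413363 = 0.6942353223
Round to 4 dp: 0.6942

0.6942


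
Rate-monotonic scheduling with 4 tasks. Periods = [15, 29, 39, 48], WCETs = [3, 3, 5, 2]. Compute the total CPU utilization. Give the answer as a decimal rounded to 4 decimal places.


Compute individual utilizations (exact fractions):
  Task 1: C/T = 3/15 = 1/5 (approx. 0.2)
  Task 2: C/T = 3/29 (approx. 0.1034)
  Task 3: C/T = 5/39 (approx. 0.1282)
  Task 4: C/T = 2/48 = 1/24 (approx. 0.0417)
Total utilization U = 1/5 + 3/29 + 5/39 + 1/24 = 21413/45240
Rounded to 4 decimal places: U = 0.4733
RM (Liu & Layland) bound for 4 tasks = 0.756828; compare with U = 21413/45240 (approx. 0.473320)
U <= bound, so schedulable by RM sufficient condition.

0.4733


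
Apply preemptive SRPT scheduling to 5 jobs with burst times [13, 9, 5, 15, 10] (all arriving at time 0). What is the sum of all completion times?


Since all jobs arrive at t=0, SRPT equals SPT ordering.
SPT order: [5, 9, 10, 13, 15]
Completion times:
  Job 1: p=5, C=5
  Job 2: p=9, C=14
  Job 3: p=10, C=24
  Job 4: p=13, C=37
  Job 5: p=15, C=52
Total completion time = 5 + 14 + 24 + 37 + 52 = 132

132


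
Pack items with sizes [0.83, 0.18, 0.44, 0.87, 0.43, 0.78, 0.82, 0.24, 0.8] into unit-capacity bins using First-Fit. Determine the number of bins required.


Place items sequentially using First-Fit:
  Item 0.83 -> new Bin 1
  Item 0.18 -> new Bin 2
  Item 0.44 -> Bin 2 (now 0.62)
  Item 0.87 -> new Bin 3
  Item 0.43 -> new Bin 4
  Item 0.78 -> new Bin 5
  Item 0.82 -> new Bin 6
  Item 0.24 -> Bin 2 (now 0.86)
  Item 0.8 -> new Bin 7
Total bins used = 7

7


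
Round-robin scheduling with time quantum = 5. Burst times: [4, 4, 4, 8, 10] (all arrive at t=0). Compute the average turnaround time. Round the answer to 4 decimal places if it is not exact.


Time quantum = 5
Execution trace:
  J1 runs 4 units, time = 4
  J2 runs 4 units, time = 8
  J3 runs 4 units, time = 12
  J4 runs 5 units, time = 17
  J5 runs 5 units, time = 22
  J4 runs 3 units, time = 25
  J5 runs 5 units, time = 30
Finish times: [4, 8, 12, 25, 30]
Average turnaround = 79/5 = 15.8

15.8


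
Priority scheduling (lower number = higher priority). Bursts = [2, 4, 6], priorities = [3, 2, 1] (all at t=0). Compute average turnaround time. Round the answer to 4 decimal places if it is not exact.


Sort by priority (ascending = highest first):
Order: [(1, 6), (2, 4), (3, 2)]
Completion times:
  Priority 1, burst=6, C=6
  Priority 2, burst=4, C=10
  Priority 3, burst=2, C=12
Average turnaround = 28/3 = 9.3333

9.3333


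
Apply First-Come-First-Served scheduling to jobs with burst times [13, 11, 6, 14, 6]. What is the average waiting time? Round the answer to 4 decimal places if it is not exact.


FCFS order (as given): [13, 11, 6, 14, 6]
Waiting times:
  Job 1: wait = 0
  Job 2: wait = 13
  Job 3: wait = 24
  Job 4: wait = 30
  Job 5: wait = 44
Sum of waiting times = 111
Average waiting time = 111/5 = 22.2

22.2


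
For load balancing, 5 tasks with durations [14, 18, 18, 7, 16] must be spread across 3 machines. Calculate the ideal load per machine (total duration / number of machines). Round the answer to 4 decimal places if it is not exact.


Total processing time = 14 + 18 + 18 + 7 + 16 = 73
Number of machines = 3
Ideal balanced load = 73 / 3 = 24.3333

24.3333


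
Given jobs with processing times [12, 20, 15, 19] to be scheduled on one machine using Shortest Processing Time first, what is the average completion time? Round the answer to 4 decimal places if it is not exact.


Sort jobs by processing time (SPT order): [12, 15, 19, 20]
Compute completion times sequentially:
  Job 1: processing = 12, completes at 12
  Job 2: processing = 15, completes at 27
  Job 3: processing = 19, completes at 46
  Job 4: processing = 20, completes at 66
Sum of completion times = 151
Average completion time = 151/4 = 37.75

37.75


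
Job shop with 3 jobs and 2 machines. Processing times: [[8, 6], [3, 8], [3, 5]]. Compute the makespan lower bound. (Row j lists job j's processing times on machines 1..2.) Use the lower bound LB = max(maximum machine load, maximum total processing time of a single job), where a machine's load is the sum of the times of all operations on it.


Machine loads:
  Machine 1: 8 + 3 + 3 = 14
  Machine 2: 6 + 8 + 5 = 19
Max machine load = 19
Job totals:
  Job 1: 14
  Job 2: 11
  Job 3: 8
Max job total = 14
Lower bound = max(19, 14) = 19

19


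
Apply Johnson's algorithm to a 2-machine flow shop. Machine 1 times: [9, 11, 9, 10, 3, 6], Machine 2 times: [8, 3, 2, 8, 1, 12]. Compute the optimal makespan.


Apply Johnson's rule:
  Group 1 (a <= b): [(6, 6, 12)]
  Group 2 (a > b): [(1, 9, 8), (4, 10, 8), (2, 11, 3), (3, 9, 2), (5, 3, 1)]
Optimal job order: [6, 1, 4, 2, 3, 5]
Schedule:
  Job 6: M1 done at 6, M2 done at 18
  Job 1: M1 done at 15, M2 done at 26
  Job 4: M1 done at 25, M2 done at 34
  Job 2: M1 done at 36, M2 done at 39
  Job 3: M1 done at 45, M2 done at 47
  Job 5: M1 done at 48, M2 done at 49
Makespan = 49

49


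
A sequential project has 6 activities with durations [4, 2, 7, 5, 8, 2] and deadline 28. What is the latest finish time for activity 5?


LF(activity 5) = deadline - sum of successor durations
Successors: activities 6 through 6 with durations [2]
Sum of successor durations = 2
LF = 28 - 2 = 26

26


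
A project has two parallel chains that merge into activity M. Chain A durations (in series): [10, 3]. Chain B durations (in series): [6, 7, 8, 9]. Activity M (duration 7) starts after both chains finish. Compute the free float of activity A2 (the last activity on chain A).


ES(A2) = sum of predecessors on chain A = 10
EF(A2) = ES + duration = 10 + 3 = 13
Successor of A2 is M. ES(M) = max(sum(A), sum(B)) = max(13, 30) = 30
Free float = ES(successor) - EF(current) = 30 - 13 = 17

17


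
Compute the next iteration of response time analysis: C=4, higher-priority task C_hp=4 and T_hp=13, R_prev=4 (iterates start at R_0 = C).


R_next = C + ceil(R_prev / T_hp) * C_hp
ceil(4 / 13) = ceil(0.3077) = 1
Interference = 1 * 4 = 4
R_next = 4 + 4 = 8

8


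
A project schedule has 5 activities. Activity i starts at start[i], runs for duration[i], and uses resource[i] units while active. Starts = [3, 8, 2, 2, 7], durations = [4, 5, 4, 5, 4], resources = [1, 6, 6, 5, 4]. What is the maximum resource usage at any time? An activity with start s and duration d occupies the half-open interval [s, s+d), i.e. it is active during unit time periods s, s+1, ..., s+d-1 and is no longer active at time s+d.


Each activity i is active on [start_i, start_i + duration_i).
Compute total resource usage per time slot:
  t=0: active resources = [], total = 0
  t=1: active resources = [], total = 0
  t=2: active resources = [6, 5], total = 11
  t=3: active resources = [1, 6, 5], total = 12
  t=4: active resources = [1, 6, 5], total = 12
  t=5: active resources = [1, 6, 5], total = 12
  t=6: active resources = [1, 5], total = 6
  t=7: active resources = [4], total = 4
  t=8: active resources = [6, 4], total = 10
  t=9: active resources = [6, 4], total = 10
  t=10: active resources = [6, 4], total = 10
  t=11: active resources = [6], total = 6
  t=12: active resources = [6], total = 6
Peak resource demand = 12

12


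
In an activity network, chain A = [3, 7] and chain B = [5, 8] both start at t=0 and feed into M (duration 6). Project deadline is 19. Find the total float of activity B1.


Forward pass: ES(B1) = sum of predecessors on chain B = 0
EF = ES + duration = 0 + 5 = 5
Backward pass: LF(M) = deadline = 19; LS(M) = 19 - 6 = 13
LF(B1) = LS(M) - sum(successors on chain B) = 13 - 8 = 5
LS = LF - duration = 5 - 5 = 0
Total float = LS - ES = 0 - 0 = 0

0


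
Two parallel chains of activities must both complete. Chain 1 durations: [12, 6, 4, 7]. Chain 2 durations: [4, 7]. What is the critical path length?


Path A total = 12 + 6 + 4 + 7 = 29
Path B total = 4 + 7 = 11
Critical path = longest path = max(29, 11) = 29

29


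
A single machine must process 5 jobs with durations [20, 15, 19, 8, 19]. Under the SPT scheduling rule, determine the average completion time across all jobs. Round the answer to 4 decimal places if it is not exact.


Sort jobs by processing time (SPT order): [8, 15, 19, 19, 20]
Compute completion times sequentially:
  Job 1: processing = 8, completes at 8
  Job 2: processing = 15, completes at 23
  Job 3: processing = 19, completes at 42
  Job 4: processing = 19, completes at 61
  Job 5: processing = 20, completes at 81
Sum of completion times = 215
Average completion time = 215/5 = 43.0

43.0


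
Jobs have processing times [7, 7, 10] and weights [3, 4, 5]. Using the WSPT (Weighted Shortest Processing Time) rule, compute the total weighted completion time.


Compute p/w ratios and sort ascending (WSPT): [(7, 4), (10, 5), (7, 3)]
Compute weighted completion times:
  Job (p=7,w=4): C=7, w*C=4*7=28
  Job (p=10,w=5): C=17, w*C=5*17=85
  Job (p=7,w=3): C=24, w*C=3*24=72
Total weighted completion time = 185

185


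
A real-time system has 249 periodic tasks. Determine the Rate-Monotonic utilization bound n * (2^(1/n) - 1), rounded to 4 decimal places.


Compute 2^(1/249) = 1.0027876018
Subtract 1: 1.0027876018 - 1 = 0.0027876018
Multiply by n: 249 * 0.0027876018 = 0.6941128482
Round to 4 dp: 0.6941

0.6941


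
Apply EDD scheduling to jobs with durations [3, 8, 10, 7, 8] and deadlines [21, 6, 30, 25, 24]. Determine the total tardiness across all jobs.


Sort by due date (EDD order): [(8, 6), (3, 21), (8, 24), (7, 25), (10, 30)]
Compute completion times and tardiness:
  Job 1: p=8, d=6, C=8, tardiness=max(0,8-6)=2
  Job 2: p=3, d=21, C=11, tardiness=max(0,11-21)=0
  Job 3: p=8, d=24, C=19, tardiness=max(0,19-24)=0
  Job 4: p=7, d=25, C=26, tardiness=max(0,26-25)=1
  Job 5: p=10, d=30, C=36, tardiness=max(0,36-30)=6
Total tardiness = 9

9


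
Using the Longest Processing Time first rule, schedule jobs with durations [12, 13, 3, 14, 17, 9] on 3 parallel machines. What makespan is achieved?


Sort jobs in decreasing order (LPT): [17, 14, 13, 12, 9, 3]
Assign each job to the least loaded machine:
  Machine 1: jobs [17, 3], load = 20
  Machine 2: jobs [14, 9], load = 23
  Machine 3: jobs [13, 12], load = 25
Makespan = max load = 25

25


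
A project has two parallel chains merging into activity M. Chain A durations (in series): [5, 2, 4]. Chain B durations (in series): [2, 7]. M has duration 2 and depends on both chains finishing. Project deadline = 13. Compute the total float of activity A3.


Forward pass: ES(A3) = sum of predecessors on chain A = 7
EF = ES + duration = 7 + 4 = 11
Backward pass: LF(M) = deadline = 13; LS(M) = 13 - 2 = 11
LF(A3) = LS(M) - sum(successors on chain A) = 11 - 0 = 11
LS = LF - duration = 11 - 4 = 7
Total float = LS - ES = 7 - 7 = 0

0


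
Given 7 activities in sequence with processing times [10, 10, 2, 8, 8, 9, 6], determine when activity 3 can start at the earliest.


Activity 3 starts after activities 1 through 2 complete.
Predecessor durations: [10, 10]
ES = 10 + 10 = 20

20


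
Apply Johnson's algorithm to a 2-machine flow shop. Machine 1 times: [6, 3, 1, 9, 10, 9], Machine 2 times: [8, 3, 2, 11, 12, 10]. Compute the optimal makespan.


Apply Johnson's rule:
  Group 1 (a <= b): [(3, 1, 2), (2, 3, 3), (1, 6, 8), (4, 9, 11), (6, 9, 10), (5, 10, 12)]
  Group 2 (a > b): []
Optimal job order: [3, 2, 1, 4, 6, 5]
Schedule:
  Job 3: M1 done at 1, M2 done at 3
  Job 2: M1 done at 4, M2 done at 7
  Job 1: M1 done at 10, M2 done at 18
  Job 4: M1 done at 19, M2 done at 30
  Job 6: M1 done at 28, M2 done at 40
  Job 5: M1 done at 38, M2 done at 52
Makespan = 52

52


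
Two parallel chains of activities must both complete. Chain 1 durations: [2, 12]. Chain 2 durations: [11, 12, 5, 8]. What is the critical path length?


Path A total = 2 + 12 = 14
Path B total = 11 + 12 + 5 + 8 = 36
Critical path = longest path = max(14, 36) = 36

36


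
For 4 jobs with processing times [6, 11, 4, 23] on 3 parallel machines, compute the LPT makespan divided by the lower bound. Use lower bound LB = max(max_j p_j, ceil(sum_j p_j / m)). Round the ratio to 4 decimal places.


LPT order: [23, 11, 6, 4]
Machine loads after assignment: [23, 11, 10]
LPT makespan = 23
Lower bound = max(max_job, ceil(total/3)) = max(23, 15) = 23
Ratio = 23 / 23 = 1.0

1.0


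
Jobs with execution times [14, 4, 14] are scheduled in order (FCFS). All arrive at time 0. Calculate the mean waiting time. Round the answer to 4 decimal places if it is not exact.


FCFS order (as given): [14, 4, 14]
Waiting times:
  Job 1: wait = 0
  Job 2: wait = 14
  Job 3: wait = 18
Sum of waiting times = 32
Average waiting time = 32/3 = 10.6667

10.6667


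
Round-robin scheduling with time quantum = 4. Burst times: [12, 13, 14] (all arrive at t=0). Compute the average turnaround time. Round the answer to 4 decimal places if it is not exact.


Time quantum = 4
Execution trace:
  J1 runs 4 units, time = 4
  J2 runs 4 units, time = 8
  J3 runs 4 units, time = 12
  J1 runs 4 units, time = 16
  J2 runs 4 units, time = 20
  J3 runs 4 units, time = 24
  J1 runs 4 units, time = 28
  J2 runs 4 units, time = 32
  J3 runs 4 units, time = 36
  J2 runs 1 units, time = 37
  J3 runs 2 units, time = 39
Finish times: [28, 37, 39]
Average turnaround = 104/3 = 34.6667

34.6667


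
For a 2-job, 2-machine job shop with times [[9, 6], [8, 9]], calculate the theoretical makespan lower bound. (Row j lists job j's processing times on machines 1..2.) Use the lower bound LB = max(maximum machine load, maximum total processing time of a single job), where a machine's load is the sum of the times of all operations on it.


Machine loads:
  Machine 1: 9 + 8 = 17
  Machine 2: 6 + 9 = 15
Max machine load = 17
Job totals:
  Job 1: 15
  Job 2: 17
Max job total = 17
Lower bound = max(17, 17) = 17

17


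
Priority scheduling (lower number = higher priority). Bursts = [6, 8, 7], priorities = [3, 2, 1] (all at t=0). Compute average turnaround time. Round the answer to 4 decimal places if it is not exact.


Sort by priority (ascending = highest first):
Order: [(1, 7), (2, 8), (3, 6)]
Completion times:
  Priority 1, burst=7, C=7
  Priority 2, burst=8, C=15
  Priority 3, burst=6, C=21
Average turnaround = 43/3 = 14.3333

14.3333


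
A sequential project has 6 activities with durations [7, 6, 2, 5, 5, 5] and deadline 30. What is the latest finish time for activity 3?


LF(activity 3) = deadline - sum of successor durations
Successors: activities 4 through 6 with durations [5, 5, 5]
Sum of successor durations = 15
LF = 30 - 15 = 15

15


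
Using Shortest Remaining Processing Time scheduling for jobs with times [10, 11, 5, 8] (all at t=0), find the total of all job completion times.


Since all jobs arrive at t=0, SRPT equals SPT ordering.
SPT order: [5, 8, 10, 11]
Completion times:
  Job 1: p=5, C=5
  Job 2: p=8, C=13
  Job 3: p=10, C=23
  Job 4: p=11, C=34
Total completion time = 5 + 13 + 23 + 34 = 75

75


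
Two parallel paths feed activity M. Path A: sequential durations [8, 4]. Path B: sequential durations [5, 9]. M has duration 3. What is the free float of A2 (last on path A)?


ES(A2) = sum of predecessors on chain A = 8
EF(A2) = ES + duration = 8 + 4 = 12
Successor of A2 is M. ES(M) = max(sum(A), sum(B)) = max(12, 14) = 14
Free float = ES(successor) - EF(current) = 14 - 12 = 2

2


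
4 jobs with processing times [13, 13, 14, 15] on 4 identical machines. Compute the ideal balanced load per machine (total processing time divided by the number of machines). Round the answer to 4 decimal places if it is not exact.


Total processing time = 13 + 13 + 14 + 15 = 55
Number of machines = 4
Ideal balanced load = 55 / 4 = 13.75

13.75


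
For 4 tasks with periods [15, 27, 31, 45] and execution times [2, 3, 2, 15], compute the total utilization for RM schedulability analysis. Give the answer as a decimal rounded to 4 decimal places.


Compute individual utilizations (exact fractions):
  Task 1: C/T = 2/15 (approx. 0.1333)
  Task 2: C/T = 3/27 = 1/9 (approx. 0.1111)
  Task 3: C/T = 2/31 (approx. 0.0645)
  Task 4: C/T = 15/45 = 1/3 (approx. 0.3333)
Total utilization U = 2/15 + 1/9 + 2/31 + 1/3 = 896/1395
Rounded to 4 decimal places: U = 0.6423
RM (Liu & Layland) bound for 4 tasks = 0.756828; compare with U = 896/1395 (approx. 0.642294)
U <= bound, so schedulable by RM sufficient condition.

0.6423


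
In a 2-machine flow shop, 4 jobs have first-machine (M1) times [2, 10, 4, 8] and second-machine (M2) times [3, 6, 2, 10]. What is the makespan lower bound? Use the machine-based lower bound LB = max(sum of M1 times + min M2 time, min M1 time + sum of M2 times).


LB1 = sum(M1 times) + min(M2 times) = 24 + 2 = 26
LB2 = min(M1 times) + sum(M2 times) = 2 + 21 = 23
Lower bound = max(LB1, LB2) = max(26, 23) = 26

26


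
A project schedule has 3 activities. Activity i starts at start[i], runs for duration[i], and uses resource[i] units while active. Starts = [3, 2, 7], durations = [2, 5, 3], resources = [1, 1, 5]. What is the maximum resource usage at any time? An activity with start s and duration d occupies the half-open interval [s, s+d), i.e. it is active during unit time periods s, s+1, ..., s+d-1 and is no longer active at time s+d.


Each activity i is active on [start_i, start_i + duration_i).
Compute total resource usage per time slot:
  t=0: active resources = [], total = 0
  t=1: active resources = [], total = 0
  t=2: active resources = [1], total = 1
  t=3: active resources = [1, 1], total = 2
  t=4: active resources = [1, 1], total = 2
  t=5: active resources = [1], total = 1
  t=6: active resources = [1], total = 1
  t=7: active resources = [5], total = 5
  t=8: active resources = [5], total = 5
  t=9: active resources = [5], total = 5
Peak resource demand = 5

5


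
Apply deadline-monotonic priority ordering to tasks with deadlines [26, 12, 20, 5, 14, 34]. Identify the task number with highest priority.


Sort tasks by relative deadline (ascending):
  Task 4: deadline = 5
  Task 2: deadline = 12
  Task 5: deadline = 14
  Task 3: deadline = 20
  Task 1: deadline = 26
  Task 6: deadline = 34
Priority order (highest first): [4, 2, 5, 3, 1, 6]
Highest priority task = 4

4


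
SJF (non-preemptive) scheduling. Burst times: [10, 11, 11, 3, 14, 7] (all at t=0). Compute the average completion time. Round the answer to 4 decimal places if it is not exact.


SJF order (ascending): [3, 7, 10, 11, 11, 14]
Completion times:
  Job 1: burst=3, C=3
  Job 2: burst=7, C=10
  Job 3: burst=10, C=20
  Job 4: burst=11, C=31
  Job 5: burst=11, C=42
  Job 6: burst=14, C=56
Average completion = 162/6 = 27.0

27.0


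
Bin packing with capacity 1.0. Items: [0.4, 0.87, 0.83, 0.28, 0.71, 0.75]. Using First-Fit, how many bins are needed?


Place items sequentially using First-Fit:
  Item 0.4 -> new Bin 1
  Item 0.87 -> new Bin 2
  Item 0.83 -> new Bin 3
  Item 0.28 -> Bin 1 (now 0.68)
  Item 0.71 -> new Bin 4
  Item 0.75 -> new Bin 5
Total bins used = 5

5


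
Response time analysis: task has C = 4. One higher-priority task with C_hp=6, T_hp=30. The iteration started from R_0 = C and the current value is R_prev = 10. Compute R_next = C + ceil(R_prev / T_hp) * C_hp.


R_next = C + ceil(R_prev / T_hp) * C_hp
ceil(10 / 30) = ceil(0.3333) = 1
Interference = 1 * 6 = 6
R_next = 4 + 6 = 10
R_next = R_prev, so the iteration has converged (response time = 10).

10


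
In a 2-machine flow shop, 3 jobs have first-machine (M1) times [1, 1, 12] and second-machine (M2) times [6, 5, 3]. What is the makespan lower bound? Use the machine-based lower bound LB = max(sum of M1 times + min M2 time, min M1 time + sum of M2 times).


LB1 = sum(M1 times) + min(M2 times) = 14 + 3 = 17
LB2 = min(M1 times) + sum(M2 times) = 1 + 14 = 15
Lower bound = max(LB1, LB2) = max(17, 15) = 17

17


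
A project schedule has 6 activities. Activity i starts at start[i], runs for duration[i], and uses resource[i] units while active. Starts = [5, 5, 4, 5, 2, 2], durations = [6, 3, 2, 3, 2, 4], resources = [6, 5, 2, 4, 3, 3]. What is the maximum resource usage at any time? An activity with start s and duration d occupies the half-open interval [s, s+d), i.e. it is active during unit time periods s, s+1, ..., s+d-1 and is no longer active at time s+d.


Each activity i is active on [start_i, start_i + duration_i).
Compute total resource usage per time slot:
  t=0: active resources = [], total = 0
  t=1: active resources = [], total = 0
  t=2: active resources = [3, 3], total = 6
  t=3: active resources = [3, 3], total = 6
  t=4: active resources = [2, 3], total = 5
  t=5: active resources = [6, 5, 2, 4, 3], total = 20
  t=6: active resources = [6, 5, 4], total = 15
  t=7: active resources = [6, 5, 4], total = 15
  t=8: active resources = [6], total = 6
  t=9: active resources = [6], total = 6
  t=10: active resources = [6], total = 6
Peak resource demand = 20

20


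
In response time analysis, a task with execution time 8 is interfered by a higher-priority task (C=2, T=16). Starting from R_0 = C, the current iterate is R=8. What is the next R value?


R_next = C + ceil(R_prev / T_hp) * C_hp
ceil(8 / 16) = ceil(0.5) = 1
Interference = 1 * 2 = 2
R_next = 8 + 2 = 10

10


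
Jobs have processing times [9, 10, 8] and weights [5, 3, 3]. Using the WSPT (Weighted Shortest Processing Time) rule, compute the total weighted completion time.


Compute p/w ratios and sort ascending (WSPT): [(9, 5), (8, 3), (10, 3)]
Compute weighted completion times:
  Job (p=9,w=5): C=9, w*C=5*9=45
  Job (p=8,w=3): C=17, w*C=3*17=51
  Job (p=10,w=3): C=27, w*C=3*27=81
Total weighted completion time = 177

177


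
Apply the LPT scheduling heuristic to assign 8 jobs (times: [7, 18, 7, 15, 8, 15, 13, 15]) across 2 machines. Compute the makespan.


Sort jobs in decreasing order (LPT): [18, 15, 15, 15, 13, 8, 7, 7]
Assign each job to the least loaded machine:
  Machine 1: jobs [18, 15, 8, 7], load = 48
  Machine 2: jobs [15, 15, 13, 7], load = 50
Makespan = max load = 50

50


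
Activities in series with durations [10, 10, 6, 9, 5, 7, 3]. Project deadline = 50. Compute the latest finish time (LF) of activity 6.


LF(activity 6) = deadline - sum of successor durations
Successors: activities 7 through 7 with durations [3]
Sum of successor durations = 3
LF = 50 - 3 = 47

47


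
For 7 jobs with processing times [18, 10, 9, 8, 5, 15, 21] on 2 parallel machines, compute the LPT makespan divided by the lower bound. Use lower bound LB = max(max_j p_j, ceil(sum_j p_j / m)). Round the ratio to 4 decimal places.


LPT order: [21, 18, 15, 10, 9, 8, 5]
Machine loads after assignment: [45, 41]
LPT makespan = 45
Lower bound = max(max_job, ceil(total/2)) = max(21, 43) = 43
Ratio = 45 / 43 = 1.0465

1.0465


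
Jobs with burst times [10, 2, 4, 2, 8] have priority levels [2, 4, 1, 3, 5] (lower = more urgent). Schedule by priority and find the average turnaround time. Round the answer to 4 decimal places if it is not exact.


Sort by priority (ascending = highest first):
Order: [(1, 4), (2, 10), (3, 2), (4, 2), (5, 8)]
Completion times:
  Priority 1, burst=4, C=4
  Priority 2, burst=10, C=14
  Priority 3, burst=2, C=16
  Priority 4, burst=2, C=18
  Priority 5, burst=8, C=26
Average turnaround = 78/5 = 15.6

15.6


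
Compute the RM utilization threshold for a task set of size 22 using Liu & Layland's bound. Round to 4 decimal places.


Compute 2^(1/22) = 1.0320082797
Subtract 1: 1.0320082797 - 1 = 0.0320082797
Multiply by n: 22 * 0.0320082797 = 0.7041821534
Round to 4 dp: 0.7042

0.7042


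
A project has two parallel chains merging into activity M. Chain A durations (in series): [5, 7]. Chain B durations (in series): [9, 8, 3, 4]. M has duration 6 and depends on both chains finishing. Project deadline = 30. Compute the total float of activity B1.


Forward pass: ES(B1) = sum of predecessors on chain B = 0
EF = ES + duration = 0 + 9 = 9
Backward pass: LF(M) = deadline = 30; LS(M) = 30 - 6 = 24
LF(B1) = LS(M) - sum(successors on chain B) = 24 - 15 = 9
LS = LF - duration = 9 - 9 = 0
Total float = LS - ES = 0 - 0 = 0

0


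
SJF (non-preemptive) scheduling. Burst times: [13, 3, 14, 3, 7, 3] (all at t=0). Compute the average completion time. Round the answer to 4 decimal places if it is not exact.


SJF order (ascending): [3, 3, 3, 7, 13, 14]
Completion times:
  Job 1: burst=3, C=3
  Job 2: burst=3, C=6
  Job 3: burst=3, C=9
  Job 4: burst=7, C=16
  Job 5: burst=13, C=29
  Job 6: burst=14, C=43
Average completion = 106/6 = 17.6667

17.6667


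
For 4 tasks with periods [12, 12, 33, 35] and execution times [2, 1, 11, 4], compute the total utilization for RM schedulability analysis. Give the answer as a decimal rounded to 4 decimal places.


Compute individual utilizations (exact fractions):
  Task 1: C/T = 2/12 = 1/6 (approx. 0.1667)
  Task 2: C/T = 1/12 (approx. 0.0833)
  Task 3: C/T = 11/33 = 1/3 (approx. 0.3333)
  Task 4: C/T = 4/35 (approx. 0.1143)
Total utilization U = 1/6 + 1/12 + 1/3 + 4/35 = 293/420
Rounded to 4 decimal places: U = 0.6976
RM (Liu & Layland) bound for 4 tasks = 0.756828; compare with U = 293/420 (approx. 0.697619)
U <= bound, so schedulable by RM sufficient condition.

0.6976
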